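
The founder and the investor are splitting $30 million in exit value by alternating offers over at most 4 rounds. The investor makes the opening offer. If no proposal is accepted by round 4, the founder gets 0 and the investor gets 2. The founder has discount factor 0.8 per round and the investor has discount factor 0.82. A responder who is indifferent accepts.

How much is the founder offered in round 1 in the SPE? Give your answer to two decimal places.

Solve by backward induction from round 4.
Round 4 (the founder proposes): the investor gets 2 if talks fail, so the founder offers 2 and keeps 28.
Round 3 (the investor proposes): the founder can get 28 next round, worth 0.8 × 28 = 22.4 now; the investor offers that and keeps 7.6.
Round 2 (the founder proposes): the investor can get 7.6 next round, worth 0.82 × 7.6 = 6.232 now, so the founder offers 6.232, keeping 23.768.
Round 1 (the investor proposes): the founder can get 23.768 next round, worth 0.8 × 23.768 = 19.0144 now, so the investor offers 19.0144, keeping 10.9856.

19.01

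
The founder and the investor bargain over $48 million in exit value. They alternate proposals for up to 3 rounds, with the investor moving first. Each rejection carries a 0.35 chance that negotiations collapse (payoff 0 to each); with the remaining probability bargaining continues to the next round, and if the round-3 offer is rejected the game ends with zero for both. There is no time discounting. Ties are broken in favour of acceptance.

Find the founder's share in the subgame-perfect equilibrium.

10.92

Round 3 (the investor proposes): the founder will accept anything ≥ 0, so the investor offers 0 and keeps 48.
Round 2 (the founder proposes): rejecting gives the investor an expected 0.65 × 48 = 31.2; the founder offers that and keeps 16.8.
Round 1 (the investor proposes): rejecting gives the founder an expected 0.65 × 16.8 = 10.92. The investor offers 10.92 and keeps 48 − 10.92 = 37.08.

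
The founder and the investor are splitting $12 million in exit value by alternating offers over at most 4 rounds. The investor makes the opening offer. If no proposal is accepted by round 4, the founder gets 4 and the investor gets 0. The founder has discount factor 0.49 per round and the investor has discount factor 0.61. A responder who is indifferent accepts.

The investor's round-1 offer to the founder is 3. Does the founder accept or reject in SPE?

Work out the founder's continuation value if the offer is rejected.
Round 4 (the founder proposes): rejection yields 0 for the investor; the founder offers 0 and keeps 12.
Round 3 (the investor proposes): the founder can get 12 next round, worth 0.49 × 12 = 5.88 now, so the investor offers 5.88, keeping 6.12.
Round 2 (the founder proposes): the investor can get 6.12 next round, worth 0.61 × 6.12 = 3.7332 now; the founder offers that and keeps 8.2668.
So by rejecting in round 1, the founder gets 8.2668 next round, worth 0.49 × 8.2668 = 4.050732 now.
Offer 3 < 4.050732, so the founder rejects.

Reject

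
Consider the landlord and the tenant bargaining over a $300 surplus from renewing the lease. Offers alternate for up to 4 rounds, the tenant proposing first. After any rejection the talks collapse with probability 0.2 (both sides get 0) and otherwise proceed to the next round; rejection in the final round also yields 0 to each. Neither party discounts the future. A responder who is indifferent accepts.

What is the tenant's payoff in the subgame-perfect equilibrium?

98.4

Round 4 (the landlord proposes): the tenant will accept anything ≥ 0, so the landlord offers 0 and keeps 300.
Round 3 (the tenant proposes): rejecting gives the landlord an expected 0.8 × 300 = 240. The tenant offers 240 and keeps 300 − 240 = 60.
Round 2 (the landlord proposes): rejecting gives the tenant an expected 0.8 × 60 = 48. The landlord offers 48 and keeps 300 − 48 = 252.
Round 1 (the tenant proposes): rejecting gives the landlord an expected 0.8 × 252 = 201.6; the tenant offers that and keeps 98.4.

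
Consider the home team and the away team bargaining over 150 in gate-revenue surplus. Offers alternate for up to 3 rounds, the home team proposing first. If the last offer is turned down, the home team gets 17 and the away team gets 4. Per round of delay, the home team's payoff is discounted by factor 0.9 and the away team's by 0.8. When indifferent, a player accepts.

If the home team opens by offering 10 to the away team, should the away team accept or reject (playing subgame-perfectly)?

Reject

Round 3 (the home team proposes): the away team gets 4 if talks fail, so the home team offers 4 and keeps 146.
Round 2 (the away team proposes): the home team can get 146 next round, worth 0.9 × 146 = 131.4 now; the away team offers that and keeps 18.6.
So by rejecting in round 1, the away team gets 18.6 next round, worth 0.8 × 18.6 = 14.88 now.
Offer 10 < 14.88, so the away team rejects.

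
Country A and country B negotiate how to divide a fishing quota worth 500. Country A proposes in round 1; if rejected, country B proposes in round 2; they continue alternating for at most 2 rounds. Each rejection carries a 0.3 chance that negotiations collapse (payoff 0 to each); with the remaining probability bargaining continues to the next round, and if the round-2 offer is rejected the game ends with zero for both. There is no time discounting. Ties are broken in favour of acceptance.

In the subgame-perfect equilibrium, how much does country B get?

350

By backward induction:
Round 2 (country B proposes): rejection yields 0 for country A; country B offers 0 and keeps 500.
Round 1 (country A proposes): rejecting gives country B an expected 0.7 × 500 = 350, so country A offers 350, keeping 150.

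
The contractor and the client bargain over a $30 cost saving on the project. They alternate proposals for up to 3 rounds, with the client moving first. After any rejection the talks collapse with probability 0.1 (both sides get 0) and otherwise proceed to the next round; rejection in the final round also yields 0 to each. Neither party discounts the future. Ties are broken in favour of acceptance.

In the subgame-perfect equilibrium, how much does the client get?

Round 3 (the client proposes): rejection yields 0 for the contractor; the client offers 0 and keeps 30.
Round 2 (the contractor proposes): rejecting gives the client an expected 0.9 × 30 = 27, so the contractor offers 27, keeping 3.
Round 1 (the client proposes): rejecting gives the contractor an expected 0.9 × 3 = 2.7, so the client offers 2.7, keeping 27.3.

27.3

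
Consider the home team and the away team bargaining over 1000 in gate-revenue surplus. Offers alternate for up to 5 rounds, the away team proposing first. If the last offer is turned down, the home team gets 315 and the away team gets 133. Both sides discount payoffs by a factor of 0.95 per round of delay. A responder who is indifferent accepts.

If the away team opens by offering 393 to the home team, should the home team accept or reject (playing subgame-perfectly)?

Accept

Round 5 (the away team proposes): the home team gets 315 if talks fail, so the away team offers 315 and keeps 685.
Round 4 (the home team proposes): the away team can get 685 next round, worth 0.95 × 685 = 650.75 now; the home team offers that and keeps 349.25.
Round 3 (the away team proposes): the home team can get 349.25 next round, worth 0.95 × 349.25 = 331.7875 now. The away team offers 331.7875 and keeps 1000 − 331.7875 = 668.2125.
Round 2 (the home team proposes): the away team can get 668.2125 next round, worth 0.95 × 668.2125 = 634.801875 now; the home team offers that and keeps 365.198125.
So by rejecting in round 1, the home team gets 365.198125 next round, worth 0.95 × 365.198125 = 346.93821875 now.
Offer 393 ≥ 346.93821875, so the home team accepts.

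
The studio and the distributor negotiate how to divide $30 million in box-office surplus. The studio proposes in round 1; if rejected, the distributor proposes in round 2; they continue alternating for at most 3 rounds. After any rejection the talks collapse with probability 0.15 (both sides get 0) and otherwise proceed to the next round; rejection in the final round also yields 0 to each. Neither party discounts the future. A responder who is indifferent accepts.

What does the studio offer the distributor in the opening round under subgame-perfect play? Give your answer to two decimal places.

By backward induction:
Round 3 (the studio proposes): rejection yields 0 for the distributor; the studio offers 0 and keeps 30.
Round 2 (the distributor proposes): rejecting gives the studio an expected 0.85 × 30 = 25.5; the distributor offers that and keeps 4.5.
Round 1 (the studio proposes): rejecting gives the distributor an expected 0.85 × 4.5 = 3.825. The studio offers 3.825 and keeps 30 − 3.825 = 26.175.

3.83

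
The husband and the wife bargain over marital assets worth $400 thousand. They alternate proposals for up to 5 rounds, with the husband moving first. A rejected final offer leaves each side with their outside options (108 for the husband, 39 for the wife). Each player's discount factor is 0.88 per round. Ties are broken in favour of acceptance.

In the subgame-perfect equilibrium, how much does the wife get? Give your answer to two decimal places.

98.34

Round 5 (the husband proposes): the wife gets 39 if talks fail, so the husband offers 39 and keeps 361.
Round 4 (the wife proposes): the husband can get 361 next round, worth 0.88 × 361 = 317.68 now. The wife offers 317.68 and keeps 400 − 317.68 = 82.32.
Round 3 (the husband proposes): the wife can get 82.32 next round, worth 0.88 × 82.32 = 72.4416 now, so the husband offers 72.4416, keeping 327.5584.
Round 2 (the wife proposes): the husband can get 327.5584 next round, worth 0.88 × 327.5584 = 288.251392 now, so the wife offers 288.251392, keeping 111.748608.
Round 1 (the husband proposes): the wife can get 111.748608 next round, worth 0.88 × 111.748608 = 98.33877504 now; the husband offers that and keeps 301.66122496.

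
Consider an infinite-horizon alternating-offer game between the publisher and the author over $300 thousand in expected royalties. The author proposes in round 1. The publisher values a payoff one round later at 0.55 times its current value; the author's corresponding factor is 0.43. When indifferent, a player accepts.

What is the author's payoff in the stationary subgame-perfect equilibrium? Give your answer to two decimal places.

176.82

Let x be the author's share when the author proposes and y be the publisher's share when the publisher proposes.
The publisher accepts iff offered ≥ 0.55·y, so x = 300 − 0.55y. Symmetrically y = 300 − 0.43x.
Substituting: x = 300 − 0.55(300 − 0.43x), giving x(1 − 0.43·0.55) = 300(1 − 0.55).
So x = 300 × 0.45 / 0.7635 ≈ 176.8173, and the publisher receives 300 − x ≈ 123.1827.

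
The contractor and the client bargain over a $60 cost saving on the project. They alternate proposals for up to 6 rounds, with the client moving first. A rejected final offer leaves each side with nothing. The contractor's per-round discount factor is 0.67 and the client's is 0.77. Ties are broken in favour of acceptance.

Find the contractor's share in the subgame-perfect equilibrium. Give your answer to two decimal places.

24.72

By backward induction:
Round 6 (the contractor proposes): rejection yields 0 for the client; the contractor offers 0 and keeps 60.
Round 5 (the client proposes): the contractor can get 60 next round, worth 0.67 × 60 = 40.2 now, so the client offers 40.2, keeping 19.8.
Round 4 (the contractor proposes): the client can get 19.8 next round, worth 0.77 × 19.8 = 15.246 now. The contractor offers 15.246 and keeps 60 − 15.246 = 44.754.
Round 3 (the client proposes): the contractor can get 44.754 next round, worth 0.67 × 44.754 = 29.98518 now; the client offers that and keeps 30.01482.
Round 2 (the contractor proposes): the client can get 30.01482 next round, worth 0.77 × 30.01482 = 23.1114114 now; the contractor offers that and keeps 36.8885886.
Round 1 (the client proposes): the contractor can get 36.8885886 next round, worth 0.67 × 36.8885886 = 24.715354362 now; the client offers that and keeps 35.284645638.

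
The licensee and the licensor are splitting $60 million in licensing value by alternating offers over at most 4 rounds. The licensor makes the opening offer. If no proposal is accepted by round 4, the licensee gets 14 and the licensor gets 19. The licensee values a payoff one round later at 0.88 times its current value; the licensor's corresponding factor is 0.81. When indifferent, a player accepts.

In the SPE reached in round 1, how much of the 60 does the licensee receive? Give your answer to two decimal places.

35.75

Round 4 (the licensee proposes): the licensor gets 19 if talks fail, so the licensee offers 19 and keeps 41.
Round 3 (the licensor proposes): the licensee can get 41 next round, worth 0.88 × 41 = 36.08 now, so the licensor offers 36.08, keeping 23.92.
Round 2 (the licensee proposes): the licensor can get 23.92 next round, worth 0.81 × 23.92 = 19.3752 now; the licensee offers that and keeps 40.6248.
Round 1 (the licensor proposes): the licensee can get 40.6248 next round, worth 0.88 × 40.6248 = 35.749824 now. The licensor offers 35.749824 and keeps 60 − 35.749824 = 24.250176.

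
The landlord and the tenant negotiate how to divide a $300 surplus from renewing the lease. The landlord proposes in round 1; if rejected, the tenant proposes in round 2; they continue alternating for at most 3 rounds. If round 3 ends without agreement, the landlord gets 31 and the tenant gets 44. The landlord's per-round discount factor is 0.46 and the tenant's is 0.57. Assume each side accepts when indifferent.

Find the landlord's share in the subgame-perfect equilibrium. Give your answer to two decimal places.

Round 3 (the landlord proposes): the tenant gets 44 if talks fail, so the landlord offers 44 and keeps 256.
Round 2 (the tenant proposes): the landlord can get 256 next round, worth 0.46 × 256 = 117.76 now; the tenant offers that and keeps 182.24.
Round 1 (the landlord proposes): the tenant can get 182.24 next round, worth 0.57 × 182.24 = 103.8768 now. The landlord offers 103.8768 and keeps 300 − 103.8768 = 196.1232.

196.12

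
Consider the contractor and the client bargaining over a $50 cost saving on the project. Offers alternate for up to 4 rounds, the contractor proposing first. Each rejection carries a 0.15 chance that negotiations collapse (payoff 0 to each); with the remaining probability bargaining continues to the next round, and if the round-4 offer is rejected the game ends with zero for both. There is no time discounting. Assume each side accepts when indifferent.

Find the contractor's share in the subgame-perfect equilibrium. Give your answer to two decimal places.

12.92

Round 4 (the client proposes): rejection yields 0 for the contractor; the client offers 0 and keeps 50.
Round 3 (the contractor proposes): rejecting gives the client an expected 0.85 × 50 = 42.5, so the contractor offers 42.5, keeping 7.5.
Round 2 (the client proposes): rejecting gives the contractor an expected 0.85 × 7.5 = 6.375. The client offers 6.375 and keeps 50 − 6.375 = 43.625.
Round 1 (the contractor proposes): rejecting gives the client an expected 0.85 × 43.625 = 37.08125; the contractor offers that and keeps 12.91875.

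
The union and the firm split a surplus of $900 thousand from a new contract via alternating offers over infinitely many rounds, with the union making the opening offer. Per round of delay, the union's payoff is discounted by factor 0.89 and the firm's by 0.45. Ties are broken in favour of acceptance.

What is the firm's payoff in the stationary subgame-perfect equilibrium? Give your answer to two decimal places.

74.31

When the union proposes, the firm accepts any offer worth at least 0.45 times what the firm would get by proposing next round; and vice versa.
This gives x = 900 − 0.45y and y = 900 − 0.89x, where x and y are each side's share when it proposes.
Hence (1 − 0.45·0.89)x = 900(1 − 0.45), i.e. 0.5995·x = 495.
x ≈ 825.6881; the firm's share is 900 − x ≈ 74.3119.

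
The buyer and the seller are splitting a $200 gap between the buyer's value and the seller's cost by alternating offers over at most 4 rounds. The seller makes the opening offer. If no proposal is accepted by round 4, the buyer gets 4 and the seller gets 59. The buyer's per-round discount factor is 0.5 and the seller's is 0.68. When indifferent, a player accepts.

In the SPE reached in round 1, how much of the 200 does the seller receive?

144.03

Round 4 (the buyer proposes): the seller gets 59 if talks fail, so the buyer offers 59 and keeps 141.
Round 3 (the seller proposes): the buyer can get 141 next round, worth 0.5 × 141 = 70.5 now; the seller offers that and keeps 129.5.
Round 2 (the buyer proposes): the seller can get 129.5 next round, worth 0.68 × 129.5 = 88.06 now. The buyer offers 88.06 and keeps 200 − 88.06 = 111.94.
Round 1 (the seller proposes): the buyer can get 111.94 next round, worth 0.5 × 111.94 = 55.97 now; the seller offers that and keeps 144.03.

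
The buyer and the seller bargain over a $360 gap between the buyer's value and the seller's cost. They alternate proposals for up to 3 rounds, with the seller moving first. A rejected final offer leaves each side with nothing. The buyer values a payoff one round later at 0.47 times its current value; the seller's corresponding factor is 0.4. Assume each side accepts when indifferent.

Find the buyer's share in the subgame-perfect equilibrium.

Round 3 (the seller proposes): rejection yields 0 for the buyer; the seller offers 0 and keeps 360.
Round 2 (the buyer proposes): the seller can get 360 next round, worth 0.4 × 360 = 144 now, so the buyer offers 144, keeping 216.
Round 1 (the seller proposes): the buyer can get 216 next round, worth 0.47 × 216 = 101.52 now, so the seller offers 101.52, keeping 258.48.

101.52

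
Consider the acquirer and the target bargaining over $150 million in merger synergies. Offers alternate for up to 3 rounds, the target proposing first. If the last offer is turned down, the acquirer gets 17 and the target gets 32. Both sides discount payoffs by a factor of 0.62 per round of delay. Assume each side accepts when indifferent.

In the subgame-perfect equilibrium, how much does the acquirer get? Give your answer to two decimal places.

41.87

Solve by backward induction from round 3.
Round 3 (the target proposes): the acquirer gets 17 if talks fail, so the target offers 17 and keeps 133.
Round 2 (the acquirer proposes): the target can get 133 next round, worth 0.62 × 133 = 82.46 now; the acquirer offers that and keeps 67.54.
Round 1 (the target proposes): the acquirer can get 67.54 next round, worth 0.62 × 67.54 = 41.8748 now, so the target offers 41.8748, keeping 108.1252.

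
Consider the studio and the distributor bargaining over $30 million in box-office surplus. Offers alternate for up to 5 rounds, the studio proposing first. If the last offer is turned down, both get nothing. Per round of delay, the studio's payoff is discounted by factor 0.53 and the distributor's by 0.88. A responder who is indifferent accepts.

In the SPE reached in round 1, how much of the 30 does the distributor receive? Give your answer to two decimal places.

18.20

Work backward from the last round.
Round 5 (the studio proposes): the distributor will accept anything ≥ 0, so the studio offers 0 and keeps 30.
Round 4 (the distributor proposes): the studio can get 30 next round, worth 0.53 × 30 = 15.9 now, so the distributor offers 15.9, keeping 14.1.
Round 3 (the studio proposes): the distributor can get 14.1 next round, worth 0.88 × 14.1 = 12.408 now. The studio offers 12.408 and keeps 30 − 12.408 = 17.592.
Round 2 (the distributor proposes): the studio can get 17.592 next round, worth 0.53 × 17.592 = 9.32376 now, so the distributor offers 9.32376, keeping 20.67624.
Round 1 (the studio proposes): the distributor can get 20.67624 next round, worth 0.88 × 20.67624 = 18.1950912 now; the studio offers that and keeps 11.8049088.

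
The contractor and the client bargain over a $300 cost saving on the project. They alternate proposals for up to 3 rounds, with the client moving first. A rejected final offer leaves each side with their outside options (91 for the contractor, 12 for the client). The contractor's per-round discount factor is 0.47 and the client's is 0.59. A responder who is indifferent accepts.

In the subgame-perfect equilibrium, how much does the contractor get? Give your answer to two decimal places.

83.04

Round 3 (the client proposes): the contractor gets 91 if talks fail, so the client offers 91 and keeps 209.
Round 2 (the contractor proposes): the client can get 209 next round, worth 0.59 × 209 = 123.31 now. The contractor offers 123.31 and keeps 300 − 123.31 = 176.69.
Round 1 (the client proposes): the contractor can get 176.69 next round, worth 0.47 × 176.69 = 83.0443 now; the client offers that and keeps 216.9557.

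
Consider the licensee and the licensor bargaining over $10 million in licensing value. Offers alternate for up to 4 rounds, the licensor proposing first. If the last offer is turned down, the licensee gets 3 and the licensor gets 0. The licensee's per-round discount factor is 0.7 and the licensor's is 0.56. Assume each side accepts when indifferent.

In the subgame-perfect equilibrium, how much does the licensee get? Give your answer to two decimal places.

5.82

Solve by backward induction from round 4.
Round 4 (the licensee proposes): rejection yields 0 for the licensor; the licensee offers 0 and keeps 10.
Round 3 (the licensor proposes): the licensee can get 10 next round, worth 0.7 × 10 = 7 now. The licensor offers 7 and keeps 10 − 7 = 3.
Round 2 (the licensee proposes): the licensor can get 3 next round, worth 0.56 × 3 = 1.68 now; the licensee offers that and keeps 8.32.
Round 1 (the licensor proposes): the licensee can get 8.32 next round, worth 0.7 × 8.32 = 5.824 now; the licensor offers that and keeps 4.176.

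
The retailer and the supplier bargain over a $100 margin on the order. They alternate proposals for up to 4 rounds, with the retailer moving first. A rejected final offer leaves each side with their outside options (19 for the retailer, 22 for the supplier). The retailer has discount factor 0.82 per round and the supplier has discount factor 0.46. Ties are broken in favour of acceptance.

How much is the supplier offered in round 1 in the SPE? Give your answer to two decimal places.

Round 4 (the supplier proposes): the retailer gets 19 if talks fail, so the supplier offers 19 and keeps 81.
Round 3 (the retailer proposes): the supplier can get 81 next round, worth 0.46 × 81 = 37.26 now. The retailer offers 37.26 and keeps 100 − 37.26 = 62.74.
Round 2 (the supplier proposes): the retailer can get 62.74 next round, worth 0.82 × 62.74 = 51.4468 now; the supplier offers that and keeps 48.5532.
Round 1 (the retailer proposes): the supplier can get 48.5532 next round, worth 0.46 × 48.5532 = 22.334472 now. The retailer offers 22.334472 and keeps 100 − 22.334472 = 77.665528.

22.33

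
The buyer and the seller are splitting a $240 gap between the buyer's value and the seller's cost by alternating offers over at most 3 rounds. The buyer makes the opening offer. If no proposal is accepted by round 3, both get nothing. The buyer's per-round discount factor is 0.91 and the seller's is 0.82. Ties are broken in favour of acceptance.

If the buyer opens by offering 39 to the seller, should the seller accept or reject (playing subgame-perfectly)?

Accept

Work out the seller's continuation value if the offer is rejected.
Round 3 (the buyer proposes): the seller will accept anything ≥ 0, so the buyer offers 0 and keeps 240.
Round 2 (the seller proposes): the buyer can get 240 next round, worth 0.91 × 240 = 218.4 now. The seller offers 218.4 and keeps 240 − 218.4 = 21.6.
So by rejecting in round 1, the seller gets 21.6 next round, worth 0.82 × 21.6 = 17.712 now.
Offer 39 ≥ 17.712, so the seller accepts.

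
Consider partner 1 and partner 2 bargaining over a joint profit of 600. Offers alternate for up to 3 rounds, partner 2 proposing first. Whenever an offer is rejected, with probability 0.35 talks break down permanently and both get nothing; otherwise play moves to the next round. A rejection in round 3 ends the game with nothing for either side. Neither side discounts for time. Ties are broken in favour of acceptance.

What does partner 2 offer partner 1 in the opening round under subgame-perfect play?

Round 3 (partner 2 proposes): rejection yields 0 for partner 1; partner 2 offers 0 and keeps 600.
Round 2 (partner 1 proposes): rejecting gives partner 2 an expected 0.65 × 600 = 390; partner 1 offers that and keeps 210.
Round 1 (partner 2 proposes): rejecting gives partner 1 an expected 0.65 × 210 = 136.5. Partner 2 offers 136.5 and keeps 600 − 136.5 = 463.5.

136.5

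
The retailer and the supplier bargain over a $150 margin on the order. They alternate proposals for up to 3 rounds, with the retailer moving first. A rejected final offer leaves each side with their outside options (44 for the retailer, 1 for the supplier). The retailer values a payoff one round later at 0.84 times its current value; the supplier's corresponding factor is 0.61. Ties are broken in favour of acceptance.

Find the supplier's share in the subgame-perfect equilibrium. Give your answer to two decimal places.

15.15

Round 3 (the retailer proposes): the supplier gets 1 if talks fail, so the retailer offers 1 and keeps 149.
Round 2 (the supplier proposes): the retailer can get 149 next round, worth 0.84 × 149 = 125.16 now; the supplier offers that and keeps 24.84.
Round 1 (the retailer proposes): the supplier can get 24.84 next round, worth 0.61 × 24.84 = 15.1524 now. The retailer offers 15.1524 and keeps 150 − 15.1524 = 134.8476.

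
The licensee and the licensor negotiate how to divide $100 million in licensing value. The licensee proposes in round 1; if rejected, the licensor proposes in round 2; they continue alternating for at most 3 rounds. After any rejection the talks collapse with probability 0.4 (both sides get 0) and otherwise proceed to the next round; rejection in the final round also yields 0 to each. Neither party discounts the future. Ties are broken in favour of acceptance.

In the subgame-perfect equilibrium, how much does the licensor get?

24

Round 3 (the licensee proposes): rejection yields 0 for the licensor; the licensee offers 0 and keeps 100.
Round 2 (the licensor proposes): rejecting gives the licensee an expected 0.6 × 100 = 60; the licensor offers that and keeps 40.
Round 1 (the licensee proposes): rejecting gives the licensor an expected 0.6 × 40 = 24; the licensee offers that and keeps 76.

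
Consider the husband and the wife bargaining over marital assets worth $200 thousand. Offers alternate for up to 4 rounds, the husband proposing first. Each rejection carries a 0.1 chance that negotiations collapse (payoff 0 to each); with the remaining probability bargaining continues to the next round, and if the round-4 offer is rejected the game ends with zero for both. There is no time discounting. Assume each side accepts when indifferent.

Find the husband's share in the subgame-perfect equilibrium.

Round 4 (the wife proposes): rejection yields 0 for the husband; the wife offers 0 and keeps 200.
Round 3 (the husband proposes): rejecting gives the wife an expected 0.9 × 200 = 180; the husband offers that and keeps 20.
Round 2 (the wife proposes): rejecting gives the husband an expected 0.9 × 20 = 18; the wife offers that and keeps 182.
Round 1 (the husband proposes): rejecting gives the wife an expected 0.9 × 182 = 163.8. The husband offers 163.8 and keeps 200 − 163.8 = 36.2.

36.2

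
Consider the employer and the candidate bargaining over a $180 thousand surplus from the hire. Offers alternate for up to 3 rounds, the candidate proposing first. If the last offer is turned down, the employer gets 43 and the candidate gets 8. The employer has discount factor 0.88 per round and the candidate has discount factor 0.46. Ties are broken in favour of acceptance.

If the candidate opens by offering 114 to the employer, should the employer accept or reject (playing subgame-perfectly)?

Round 3 (the candidate proposes): the employer gets 43 if talks fail, so the candidate offers 43 and keeps 137.
Round 2 (the employer proposes): the candidate can get 137 next round, worth 0.46 × 137 = 63.02 now, so the employer offers 63.02, keeping 116.98.
So by rejecting in round 1, the employer gets 116.98 next round, worth 0.88 × 116.98 = 102.9424 now.
Offer 114 ≥ 102.9424, so the employer accepts.

Accept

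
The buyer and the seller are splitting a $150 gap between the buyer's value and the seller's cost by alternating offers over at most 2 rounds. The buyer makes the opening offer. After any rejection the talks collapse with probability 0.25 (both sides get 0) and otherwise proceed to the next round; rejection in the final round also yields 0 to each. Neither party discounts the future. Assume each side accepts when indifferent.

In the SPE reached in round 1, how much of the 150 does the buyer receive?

Round 2 (the seller proposes): rejection yields 0 for the buyer; the seller offers 0 and keeps 150.
Round 1 (the buyer proposes): rejecting gives the seller an expected 0.75 × 150 = 112.5, so the buyer offers 112.5, keeping 37.5.

37.5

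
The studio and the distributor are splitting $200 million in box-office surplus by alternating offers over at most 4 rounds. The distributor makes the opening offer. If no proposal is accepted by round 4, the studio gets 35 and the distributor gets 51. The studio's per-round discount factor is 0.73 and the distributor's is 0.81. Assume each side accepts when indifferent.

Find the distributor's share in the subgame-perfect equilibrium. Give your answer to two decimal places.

Round 4 (the studio proposes): the distributor gets 51 if talks fail, so the studio offers 51 and keeps 149.
Round 3 (the distributor proposes): the studio can get 149 next round, worth 0.73 × 149 = 108.77 now, so the distributor offers 108.77, keeping 91.23.
Round 2 (the studio proposes): the distributor can get 91.23 next round, worth 0.81 × 91.23 = 73.8963 now. The studio offers 73.8963 and keeps 200 − 73.8963 = 126.1037.
Round 1 (the distributor proposes): the studio can get 126.1037 next round, worth 0.73 × 126.1037 = 92.055701 now; the distributor offers that and keeps 107.944299.

107.94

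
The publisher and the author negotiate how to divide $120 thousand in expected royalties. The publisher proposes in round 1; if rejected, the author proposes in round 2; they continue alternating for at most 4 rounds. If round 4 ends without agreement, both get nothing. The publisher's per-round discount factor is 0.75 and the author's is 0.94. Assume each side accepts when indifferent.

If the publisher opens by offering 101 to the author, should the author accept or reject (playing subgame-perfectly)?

Work out the author's continuation value if the offer is rejected.
Round 4 (the author proposes): rejection yields 0 for the publisher; the author offers 0 and keeps 120.
Round 3 (the publisher proposes): the author can get 120 next round, worth 0.94 × 120 = 112.8 now, so the publisher offers 112.8, keeping 7.2.
Round 2 (the author proposes): the publisher can get 7.2 next round, worth 0.75 × 7.2 = 5.4 now, so the author offers 5.4, keeping 114.6.
So by rejecting in round 1, the author gets 114.6 next round, worth 0.94 × 114.6 = 107.724 now.
Offer 101 < 107.724, so the author rejects.

Reject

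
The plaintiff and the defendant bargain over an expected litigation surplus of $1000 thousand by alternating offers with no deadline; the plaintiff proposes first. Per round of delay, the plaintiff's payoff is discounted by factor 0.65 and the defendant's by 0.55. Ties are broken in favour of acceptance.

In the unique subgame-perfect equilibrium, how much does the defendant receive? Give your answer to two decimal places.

In a stationary SPE each proposer offers the other exactly their discounted continuation value.
If the plaintiff keeps x when proposing and the defendant keeps y when proposing, then x = 1000 − 0.55y and y = 1000 − 0.65x.
Solving: x = 1000(1 − 0.55) / (1 − 0.65·0.55) = 450 / 0.6425 ≈ 700.3891.
The defendant gets 1000 − 700.3891 ≈ 299.6109.

299.61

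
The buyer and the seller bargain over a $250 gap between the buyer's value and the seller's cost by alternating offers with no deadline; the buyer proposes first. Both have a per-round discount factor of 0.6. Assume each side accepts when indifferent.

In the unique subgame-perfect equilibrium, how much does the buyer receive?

156.25

In a stationary SPE each proposer offers the other exactly their discounted continuation value.
If the buyer keeps x when proposing and the seller keeps y when proposing, then x = 250 − 0.6y and y = 250 − 0.6x.
Solving: x = 250(1 − 0.6) / (1 − 0.6·0.6) = 100 / 0.64 = 156.25.
The seller gets 250 − 156.25 = 93.75.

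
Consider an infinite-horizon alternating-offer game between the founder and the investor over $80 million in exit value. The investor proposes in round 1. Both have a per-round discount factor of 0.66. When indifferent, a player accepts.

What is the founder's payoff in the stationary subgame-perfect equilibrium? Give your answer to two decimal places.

In a stationary SPE each proposer offers the other exactly their discounted continuation value.
If the investor keeps x when proposing and the founder keeps y when proposing, then x = 80 − 0.66y and y = 80 − 0.66x.
Solving: x = 80(1 − 0.66) / (1 − 0.66·0.66) = 27.2 / 0.5644 ≈ 48.1928.
The founder gets 80 − 48.1928 ≈ 31.8072.

31.81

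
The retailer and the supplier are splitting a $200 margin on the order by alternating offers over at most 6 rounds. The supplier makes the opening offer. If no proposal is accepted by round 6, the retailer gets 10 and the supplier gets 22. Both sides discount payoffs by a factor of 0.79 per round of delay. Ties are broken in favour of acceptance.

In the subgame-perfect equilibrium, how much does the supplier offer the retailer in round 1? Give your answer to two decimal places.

108.66

Round 6 (the retailer proposes): the supplier gets 22 if talks fail, so the retailer offers 22 and keeps 178.
Round 5 (the supplier proposes): the retailer can get 178 next round, worth 0.79 × 178 = 140.62 now. The supplier offers 140.62 and keeps 200 − 140.62 = 59.38.
Round 4 (the retailer proposes): the supplier can get 59.38 next round, worth 0.79 × 59.38 = 46.9102 now; the retailer offers that and keeps 153.0898.
Round 3 (the supplier proposes): the retailer can get 153.0898 next round, worth 0.79 × 153.0898 = 120.940942 now; the supplier offers that and keeps 79.059058.
Round 2 (the retailer proposes): the supplier can get 79.059058 next round, worth 0.79 × 79.059058 = 62.45665582 now. The retailer offers 62.45665582 and keeps 200 − 62.45665582 = 137.54334418.
Round 1 (the supplier proposes): the retailer can get 137.54334418 next round, worth 0.79 × 137.54334418 = 108.6592419022 now. The supplier offers 108.6592419022 and keeps 200 − 108.6592419022 = 91.3407580978.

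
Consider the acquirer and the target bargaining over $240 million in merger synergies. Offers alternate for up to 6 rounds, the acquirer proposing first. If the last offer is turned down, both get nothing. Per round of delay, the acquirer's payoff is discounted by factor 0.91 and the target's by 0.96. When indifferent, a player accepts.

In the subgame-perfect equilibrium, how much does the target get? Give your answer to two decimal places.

214.69

Round 6 (the target proposes): the acquirer will accept anything ≥ 0, so the target offers 0 and keeps 240.
Round 5 (the acquirer proposes): the target can get 240 next round, worth 0.96 × 240 = 230.4 now. The acquirer offers 230.4 and keeps 240 − 230.4 = 9.6.
Round 4 (the target proposes): the acquirer can get 9.6 next round, worth 0.91 × 9.6 = 8.736 now; the target offers that and keeps 231.264.
Round 3 (the acquirer proposes): the target can get 231.264 next round, worth 0.96 × 231.264 = 222.01344 now; the acquirer offers that and keeps 17.98656.
Round 2 (the target proposes): the acquirer can get 17.98656 next round, worth 0.91 × 17.98656 = 16.3677696 now, so the target offers 16.3677696, keeping 223.6322304.
Round 1 (the acquirer proposes): the target can get 223.6322304 next round, worth 0.96 × 223.6322304 = 214.686941184 now. The acquirer offers 214.686941184 and keeps 240 − 214.686941184 = 25.313058816.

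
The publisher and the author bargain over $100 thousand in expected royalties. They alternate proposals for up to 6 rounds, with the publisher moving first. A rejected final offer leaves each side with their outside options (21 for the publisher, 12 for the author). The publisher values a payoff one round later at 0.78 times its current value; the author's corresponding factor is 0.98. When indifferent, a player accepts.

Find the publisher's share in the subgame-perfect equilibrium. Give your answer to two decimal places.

16.72

Round 6 (the author proposes): the publisher gets 21 if talks fail, so the author offers 21 and keeps 79.
Round 5 (the publisher proposes): the author can get 79 next round, worth 0.98 × 79 = 77.42 now; the publisher offers that and keeps 22.58.
Round 4 (the author proposes): the publisher can get 22.58 next round, worth 0.78 × 22.58 = 17.6124 now, so the author offers 17.6124, keeping 82.3876.
Round 3 (the publisher proposes): the author can get 82.3876 next round, worth 0.98 × 82.3876 = 80.739848 now; the publisher offers that and keeps 19.260152.
Round 2 (the author proposes): the publisher can get 19.260152 next round, worth 0.78 × 19.260152 = 15.02291856 now, so the author offers 15.02291856, keeping 84.97708144.
Round 1 (the publisher proposes): the author can get 84.97708144 next round, worth 0.98 × 84.97708144 = 83.2775398112 now. The publisher offers 83.2775398112 and keeps 100 − 83.2775398112 = 16.7224601888.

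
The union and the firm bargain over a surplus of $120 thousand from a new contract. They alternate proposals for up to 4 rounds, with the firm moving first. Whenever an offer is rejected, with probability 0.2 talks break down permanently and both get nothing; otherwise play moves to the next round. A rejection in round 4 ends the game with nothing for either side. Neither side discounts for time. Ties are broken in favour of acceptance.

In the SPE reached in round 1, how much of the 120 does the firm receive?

Round 4 (the union proposes): rejection yields 0 for the firm; the union offers 0 and keeps 120.
Round 3 (the firm proposes): rejecting gives the union an expected 0.8 × 120 = 96, so the firm offers 96, keeping 24.
Round 2 (the union proposes): rejecting gives the firm an expected 0.8 × 24 = 19.2, so the union offers 19.2, keeping 100.8.
Round 1 (the firm proposes): rejecting gives the union an expected 0.8 × 100.8 = 80.64. The firm offers 80.64 and keeps 120 − 80.64 = 39.36.

39.36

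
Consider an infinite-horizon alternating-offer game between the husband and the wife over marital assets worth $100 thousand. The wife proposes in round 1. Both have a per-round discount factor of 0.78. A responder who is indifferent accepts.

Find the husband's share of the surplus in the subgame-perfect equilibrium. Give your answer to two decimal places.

43.82

Let x be the wife's share when the wife proposes and y be the husband's share when the husband proposes.
The husband accepts iff offered ≥ 0.78·y, so x = 100 − 0.78y. Symmetrically y = 100 − 0.78x.
Substituting: x = 100 − 0.78(100 − 0.78x), giving x(1 − 0.78·0.78) = 100(1 − 0.78).
So x = 100 × 0.22 / 0.3916 ≈ 56.1798, and the husband receives 100 − x ≈ 43.8202.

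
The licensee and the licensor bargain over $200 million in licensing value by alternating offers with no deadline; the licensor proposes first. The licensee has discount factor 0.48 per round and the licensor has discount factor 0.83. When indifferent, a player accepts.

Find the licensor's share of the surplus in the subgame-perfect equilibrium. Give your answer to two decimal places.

In a stationary SPE each proposer offers the other exactly their discounted continuation value.
If the licensor keeps x when proposing and the licensee keeps y when proposing, then x = 200 − 0.48y and y = 200 − 0.83x.
Solving: x = 200(1 − 0.48) / (1 − 0.83·0.48) = 104 / 0.6016 ≈ 172.8723.
The licensee gets 200 − 172.8723 ≈ 27.1277.

172.87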